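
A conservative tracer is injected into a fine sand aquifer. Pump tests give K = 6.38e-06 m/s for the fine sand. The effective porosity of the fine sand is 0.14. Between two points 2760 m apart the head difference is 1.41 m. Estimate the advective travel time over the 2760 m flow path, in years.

Convert K: 6.38e-06 m/s × 86400 = 0.5512 m/day.
Hydraulic gradient i = Δh / L = 1.41 / 2760 = 0.0005109.
Darcy flux q = K · i = 0.5512 × 0.0005109 = 0.0002816 m/day.
Seepage velocity v = q / n_e = 0.0002816 / 0.14 = 0.002011 m/day.
Travel time t = L / v = 2760 / 0.002011 = 1.372e+06 days = 3757 years.

3760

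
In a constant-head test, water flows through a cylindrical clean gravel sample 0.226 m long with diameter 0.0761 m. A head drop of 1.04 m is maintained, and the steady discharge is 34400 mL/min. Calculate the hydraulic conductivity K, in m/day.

2370

Cross-sectional area A = π·(d/2)² = π × (0.0761/2)² = 0.004548 m².
Convert discharge: 34400 mL/min = 0.0005733 m³/s.
Darcy's law rearranged: K = Q·L / (A·Δh) = 0.0005733 × 0.226 / (0.004548 × 1.04) = 0.02739 m/s = 2367 m/day.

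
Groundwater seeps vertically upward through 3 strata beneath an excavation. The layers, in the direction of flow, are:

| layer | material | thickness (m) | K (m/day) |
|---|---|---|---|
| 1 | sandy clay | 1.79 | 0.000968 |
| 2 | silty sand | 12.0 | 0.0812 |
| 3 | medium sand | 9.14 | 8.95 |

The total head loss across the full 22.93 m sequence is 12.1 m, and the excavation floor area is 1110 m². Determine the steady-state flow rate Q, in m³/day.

6.72

Flow is perpendicular to layering, so the layers act in series and the equivalent K is the thickness-weighted harmonic mean.
Total thickness L = 1.79 + 12.0 + 9.14 = 22.93 m.
Σ(b_i/K_i) = 1.79/0.000968 + 12.0/0.0812 + 9.14/8.95 = 1998 d.
K_eq = L / Σ(b_i/K_i) = 22.93 / 1998 = 0.01148 m/day.
Q = K_eq · A · (Δh/L) = 0.01148 × 1110 × (12.1/22.93) = 6.722 m³/day.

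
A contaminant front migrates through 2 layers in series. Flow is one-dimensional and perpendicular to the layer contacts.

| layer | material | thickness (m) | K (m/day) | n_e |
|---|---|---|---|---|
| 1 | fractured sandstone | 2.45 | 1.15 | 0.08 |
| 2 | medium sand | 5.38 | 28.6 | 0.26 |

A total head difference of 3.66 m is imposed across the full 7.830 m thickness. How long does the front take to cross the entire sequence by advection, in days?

With flow normal to the layers, continuity requires the same specific discharge q through every layer.
Σ(b_i/K_i) = 2.45/1.15 + 5.38/28.6 = 2.319 d.
q = Δh / Σ(b_i/K_i) = 3.66 / 2.319 = 1.579 m/day.
In each layer the seepage velocity is v_i = q/n_i, so the layer transit time is t_i = b_i·n_i / q:
  layer 1 (fractured sandstone): t_1 = 2.45 × 0.08 / 1.579 = 0.1242 d
  layer 2 (medium sand): t_2 = 5.38 × 0.26 / 1.579 = 0.8861 d
Total t = Σ t_i = 1.010 days.

1.01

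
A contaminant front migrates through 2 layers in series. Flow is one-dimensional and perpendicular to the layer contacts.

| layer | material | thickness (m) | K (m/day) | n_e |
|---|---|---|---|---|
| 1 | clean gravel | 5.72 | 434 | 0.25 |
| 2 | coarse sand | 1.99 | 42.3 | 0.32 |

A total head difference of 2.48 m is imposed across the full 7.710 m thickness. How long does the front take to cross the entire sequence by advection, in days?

0.0502

With flow normal to the layers, continuity requires the same specific discharge q through every layer.
Σ(b_i/K_i) = 5.72/434 + 1.99/42.3 = 0.06022 d.
q = Δh / Σ(b_i/K_i) = 2.48 / 0.06022 = 41.18 m/day.
In each layer the seepage velocity is v_i = q/n_i, so the layer transit time is t_i = b_i·n_i / q:
  layer 1 (clean gravel): t_1 = 5.72 × 0.25 / 41.18 = 0.03473 d
  layer 2 (coarse sand): t_2 = 1.99 × 0.32 / 41.18 = 0.01546 d
Total t = Σ t_i = 0.05019 days.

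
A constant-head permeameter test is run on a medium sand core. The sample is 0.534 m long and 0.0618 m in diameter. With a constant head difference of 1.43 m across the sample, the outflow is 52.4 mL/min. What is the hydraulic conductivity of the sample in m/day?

9.39

Cross-sectional area A = π·(d/2)² = π × (0.0618/2)² = 0.003000 m².
Convert discharge: 52.4 mL/min = 8.733e-07 m³/s.
Darcy's law rearranged: K = Q·L / (A·Δh) = 8.733e-07 × 0.534 / (0.003000 × 1.43) = 0.0001087 m/s = 9.394 m/day.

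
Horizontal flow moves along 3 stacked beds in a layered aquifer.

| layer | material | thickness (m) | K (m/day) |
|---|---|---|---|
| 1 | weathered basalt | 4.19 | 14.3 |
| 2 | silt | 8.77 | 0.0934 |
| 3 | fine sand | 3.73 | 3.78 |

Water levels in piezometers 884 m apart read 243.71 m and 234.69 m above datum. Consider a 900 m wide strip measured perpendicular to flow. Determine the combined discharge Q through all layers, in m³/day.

687

Flow is parallel to layering, so each bed carries its own Darcy discharge and the transmissivities add.
Σ(K_i·b_i) = 14.3×4.19 + 0.0934×8.77 + 3.78×3.73 = 74.84 m²/day.
Hydraulic gradient i = (243.71 − 234.69) / 884 = 9.02 / 884 = 0.01020.
Q = Σ(K_i·b_i) · W · i = 74.84 × 900 × 0.01020 = 687.2 m³/day.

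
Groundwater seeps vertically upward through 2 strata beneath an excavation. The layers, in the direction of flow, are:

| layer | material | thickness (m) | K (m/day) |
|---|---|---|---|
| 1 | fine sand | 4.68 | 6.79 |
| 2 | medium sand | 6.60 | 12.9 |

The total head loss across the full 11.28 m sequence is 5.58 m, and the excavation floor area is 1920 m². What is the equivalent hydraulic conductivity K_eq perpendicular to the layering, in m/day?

Flow is perpendicular to layering, so the layers act in series and the equivalent K is the thickness-weighted harmonic mean.
Total thickness L = 4.68 + 6.60 = 11.28 m.
Σ(b_i/K_i) = 4.68/6.79 + 6.60/12.9 = 1.201 d.
K_eq = L / Σ(b_i/K_i) = 11.28 / 1.201 = 9.393 m/day.

9.39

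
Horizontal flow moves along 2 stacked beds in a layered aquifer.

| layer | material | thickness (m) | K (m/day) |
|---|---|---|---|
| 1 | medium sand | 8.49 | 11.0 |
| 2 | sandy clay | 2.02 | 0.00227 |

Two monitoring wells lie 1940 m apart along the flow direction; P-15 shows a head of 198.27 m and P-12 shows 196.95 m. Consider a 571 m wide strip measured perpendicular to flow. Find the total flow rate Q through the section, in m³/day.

36.3

Flow is parallel to layering, so each bed carries its own Darcy discharge and the transmissivities add.
Σ(K_i·b_i) = 11.0×8.49 + 0.00227×2.02 = 93.39 m²/day.
Hydraulic gradient i = (198.27 − 196.95) / 1940 = 1.32 / 1940 = 0.0006804.
Q = Σ(K_i·b_i) · W · i = 93.39 × 571 × 0.0006804 = 36.29 m³/day.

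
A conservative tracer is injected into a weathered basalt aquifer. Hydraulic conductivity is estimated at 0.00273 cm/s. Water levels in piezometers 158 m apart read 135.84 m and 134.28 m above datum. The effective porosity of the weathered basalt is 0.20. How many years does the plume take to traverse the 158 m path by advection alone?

Convert K: 0.00273 cm/s × 864 = 2.359 m/day.
Hydraulic gradient i = (135.84 − 134.28) / 158 = 1.56 / 158 = 0.009873.
Darcy flux q = K · i = 2.359 × 0.009873 = 0.02329 m/day.
Seepage velocity v = q / n_e = 0.02329 / 0.20 = 0.1164 m/day.
Travel time t = L / v = 158 / 0.1164 = 1357 days = 3.715 years.

3.71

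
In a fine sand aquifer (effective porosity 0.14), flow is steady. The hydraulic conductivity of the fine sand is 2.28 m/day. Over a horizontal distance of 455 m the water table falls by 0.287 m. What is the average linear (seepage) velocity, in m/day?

Hydraulic gradient i = Δh / L = 0.287 / 455 = 0.0006308.
Darcy flux q = K · i = 2.280 × 0.0006308 = 0.001438 m/day.
Seepage velocity v = q / n_e = 0.001438 / 0.14 = 0.01027 m/day.

0.0103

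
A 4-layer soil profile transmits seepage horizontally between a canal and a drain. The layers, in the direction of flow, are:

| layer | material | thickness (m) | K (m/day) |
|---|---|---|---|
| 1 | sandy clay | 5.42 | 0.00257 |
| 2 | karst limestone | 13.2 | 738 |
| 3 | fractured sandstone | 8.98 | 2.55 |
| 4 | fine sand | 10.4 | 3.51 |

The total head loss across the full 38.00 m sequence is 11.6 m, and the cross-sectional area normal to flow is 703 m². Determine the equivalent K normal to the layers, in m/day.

Flow is perpendicular to layering, so the layers act in series and the equivalent K is the thickness-weighted harmonic mean.
Total thickness L = 5.42 + 13.2 + 8.98 + 10.4 = 38.00 m.
Σ(b_i/K_i) = 5.42/0.00257 + 13.2/738 + 8.98/2.55 + 10.4/3.51 = 2115 d.
K_eq = L / Σ(b_i/K_i) = 38.00 / 2115 = 0.01796 m/day.

0.0180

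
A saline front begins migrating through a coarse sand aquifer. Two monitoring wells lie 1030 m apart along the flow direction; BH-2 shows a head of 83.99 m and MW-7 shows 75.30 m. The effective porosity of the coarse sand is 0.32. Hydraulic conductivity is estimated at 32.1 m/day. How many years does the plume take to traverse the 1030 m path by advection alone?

3.33

Hydraulic gradient i = (83.99 − 75.30) / 1030 = 8.69 / 1030 = 0.008437.
Darcy flux q = K · i = 32.10 × 0.008437 = 0.2708 m/day.
Seepage velocity v = q / n_e = 0.2708 / 0.32 = 0.8463 m/day.
Travel time t = L / v = 1030 / 0.8463 = 1217 days = 3.332 years.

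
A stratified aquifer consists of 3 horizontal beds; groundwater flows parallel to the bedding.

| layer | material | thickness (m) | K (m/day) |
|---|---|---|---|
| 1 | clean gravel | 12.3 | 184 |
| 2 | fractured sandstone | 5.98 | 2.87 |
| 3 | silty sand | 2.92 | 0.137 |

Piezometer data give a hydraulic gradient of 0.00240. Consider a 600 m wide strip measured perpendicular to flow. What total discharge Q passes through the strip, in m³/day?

Flow is parallel to layering, so each bed carries its own Darcy discharge and the transmissivities add.
Σ(K_i·b_i) = 184×12.3 + 2.87×5.98 + 0.137×2.92 = 2281 m²/day.
Hydraulic gradient i = 0.00240.
Q = Σ(K_i·b_i) · W · i = 2281 × 600 × 0.002400 = 3284 m³/day.

3280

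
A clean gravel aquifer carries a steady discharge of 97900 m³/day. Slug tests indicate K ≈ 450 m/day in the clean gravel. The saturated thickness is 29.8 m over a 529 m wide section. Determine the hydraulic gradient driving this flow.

Cross-sectional area A = 529 × 29.8 = 15764 m².
From Q = K·A·i, i = Q / (K·A) = 97900 / (450.0 × 15764) = 0.01380.

0.0138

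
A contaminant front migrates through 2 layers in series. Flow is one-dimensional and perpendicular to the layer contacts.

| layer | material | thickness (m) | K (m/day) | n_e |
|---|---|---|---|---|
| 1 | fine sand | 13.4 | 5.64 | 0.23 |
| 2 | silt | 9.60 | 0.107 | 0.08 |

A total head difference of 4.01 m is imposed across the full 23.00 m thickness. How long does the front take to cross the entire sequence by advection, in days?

88.4

With flow normal to the layers, continuity requires the same specific discharge q through every layer.
Σ(b_i/K_i) = 13.4/5.64 + 9.60/0.107 = 92.10 d.
q = Δh / Σ(b_i/K_i) = 4.01 / 92.10 = 0.04354 m/day.
In each layer the seepage velocity is v_i = q/n_i, so the layer transit time is t_i = b_i·n_i / q:
  layer 1 (fine sand): t_1 = 13.4 × 0.23 / 0.04354 = 70.78 d
  layer 2 (silt): t_2 = 9.60 × 0.08 / 0.04354 = 17.64 d
Total t = Σ t_i = 88.42 days.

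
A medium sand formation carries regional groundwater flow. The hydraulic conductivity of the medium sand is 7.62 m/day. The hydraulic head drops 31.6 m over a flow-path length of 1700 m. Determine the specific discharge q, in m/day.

Hydraulic gradient i = Δh / L = 31.6 / 1700 = 0.01859.
Specific discharge q = K · i = 7.620 × 0.01859 = 0.1416 m/day.

0.142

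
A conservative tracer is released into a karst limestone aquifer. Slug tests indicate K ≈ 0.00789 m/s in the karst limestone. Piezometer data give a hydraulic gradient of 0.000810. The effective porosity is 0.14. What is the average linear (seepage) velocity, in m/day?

Convert K: 0.00789 m/s × 86400 = 681.7 m/day.
Hydraulic gradient i = 0.000810.
Darcy flux q = K · i = 681.7 × 0.0008100 = 0.5522 m/day.
Seepage velocity v = q / n_e = 0.5522 / 0.14 = 3.944 m/day.

3.94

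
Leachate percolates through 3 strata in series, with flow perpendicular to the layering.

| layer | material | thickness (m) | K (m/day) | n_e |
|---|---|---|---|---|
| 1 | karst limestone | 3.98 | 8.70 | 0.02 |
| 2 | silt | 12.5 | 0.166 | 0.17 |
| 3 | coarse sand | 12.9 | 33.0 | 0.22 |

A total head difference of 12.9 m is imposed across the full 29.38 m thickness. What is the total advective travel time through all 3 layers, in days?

With flow normal to the layers, continuity requires the same specific discharge q through every layer.
Σ(b_i/K_i) = 3.98/8.70 + 12.5/0.166 + 12.9/33.0 = 76.15 d.
q = Δh / Σ(b_i/K_i) = 12.9 / 76.15 = 0.1694 m/day.
In each layer the seepage velocity is v_i = q/n_i, so the layer transit time is t_i = b_i·n_i / q:
  layer 1 (karst limestone): t_1 = 3.98 × 0.02 / 0.1694 = 0.4699 d
  layer 2 (silt): t_2 = 12.5 × 0.17 / 0.1694 = 12.54 d
  layer 3 (coarse sand): t_3 = 12.9 × 0.22 / 0.1694 = 16.75 d
Total t = Σ t_i = 29.77 days.

29.8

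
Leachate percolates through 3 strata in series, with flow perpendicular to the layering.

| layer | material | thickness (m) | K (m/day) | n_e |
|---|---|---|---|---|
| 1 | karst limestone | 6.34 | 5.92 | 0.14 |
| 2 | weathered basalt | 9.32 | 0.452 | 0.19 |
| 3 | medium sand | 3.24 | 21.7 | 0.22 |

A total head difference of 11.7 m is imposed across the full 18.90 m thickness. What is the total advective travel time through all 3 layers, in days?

With flow normal to the layers, continuity requires the same specific discharge q through every layer.
Σ(b_i/K_i) = 6.34/5.92 + 9.32/0.452 + 3.24/21.7 = 21.84 d.
q = Δh / Σ(b_i/K_i) = 11.7 / 21.84 = 0.5357 m/day.
In each layer the seepage velocity is v_i = q/n_i, so the layer transit time is t_i = b_i·n_i / q:
  layer 1 (karst limestone): t_1 = 6.34 × 0.14 / 0.5357 = 1.657 d
  layer 2 (weathered basalt): t_2 = 9.32 × 0.19 / 0.5357 = 3.305 d
  layer 3 (medium sand): t_3 = 3.24 × 0.22 / 0.5357 = 1.331 d
Total t = Σ t_i = 6.293 days.

6.29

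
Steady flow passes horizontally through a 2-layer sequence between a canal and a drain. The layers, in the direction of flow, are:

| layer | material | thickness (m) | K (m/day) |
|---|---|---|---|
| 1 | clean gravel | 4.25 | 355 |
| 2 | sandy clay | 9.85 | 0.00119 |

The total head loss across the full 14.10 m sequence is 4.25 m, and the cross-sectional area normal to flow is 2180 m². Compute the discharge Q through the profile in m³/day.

Flow is perpendicular to layering, so the layers act in series and the equivalent K is the thickness-weighted harmonic mean.
Total thickness L = 4.25 + 9.85 = 14.10 m.
Σ(b_i/K_i) = 4.25/355 + 9.85/0.00119 = 8277 d.
K_eq = L / Σ(b_i/K_i) = 14.10 / 8277 = 0.001703 m/day.
Q = K_eq · A · (Δh/L) = 0.001703 × 2180 × (4.25/14.10) = 1.119 m³/day.

1.12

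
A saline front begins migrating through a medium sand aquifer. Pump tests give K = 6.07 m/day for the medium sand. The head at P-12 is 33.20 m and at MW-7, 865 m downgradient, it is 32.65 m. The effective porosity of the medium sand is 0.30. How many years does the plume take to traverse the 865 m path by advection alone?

184

Hydraulic gradient i = (33.20 − 32.65) / 865 = 0.55 / 865 = 0.0006358.
Darcy flux q = K · i = 6.070 × 0.0006358 = 0.003860 m/day.
Seepage velocity v = q / n_e = 0.003860 / 0.30 = 0.01287 m/day.
Travel time t = L / v = 865 / 0.01287 = 67236 days = 184.1 years.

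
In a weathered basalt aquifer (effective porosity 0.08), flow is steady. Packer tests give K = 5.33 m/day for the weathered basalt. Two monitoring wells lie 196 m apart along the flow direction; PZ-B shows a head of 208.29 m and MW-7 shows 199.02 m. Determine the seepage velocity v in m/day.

Hydraulic gradient i = (208.29 − 199.02) / 196 = 9.27 / 196 = 0.04730.
Darcy flux q = K · i = 5.330 × 0.04730 = 0.2521 m/day.
Seepage velocity v = q / n_e = 0.2521 / 0.08 = 3.151 m/day.

3.15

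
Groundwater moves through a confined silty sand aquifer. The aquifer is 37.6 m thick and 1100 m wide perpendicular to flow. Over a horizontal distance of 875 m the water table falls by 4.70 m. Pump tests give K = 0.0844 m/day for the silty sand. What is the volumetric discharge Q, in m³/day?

Cross-sectional area A = 1100 × 37.6 = 41360 m².
Hydraulic gradient i = Δh / L = 4.70 / 875 = 0.005371.
Darcy's law: Q = K · A · i = 0.08440 × 41360 × 0.005371 = 18.75 m³/day.

18.8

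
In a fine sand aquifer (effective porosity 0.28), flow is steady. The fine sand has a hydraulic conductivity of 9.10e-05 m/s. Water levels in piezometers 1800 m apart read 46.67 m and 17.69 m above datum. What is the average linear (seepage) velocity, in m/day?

0.452

Convert K: 9.10e-05 m/s × 86400 = 7.862 m/day.
Hydraulic gradient i = (46.67 − 17.69) / 1800 = 28.98 / 1800 = 0.01610.
Darcy flux q = K · i = 7.862 × 0.01610 = 0.1266 m/day.
Seepage velocity v = q / n_e = 0.1266 / 0.28 = 0.4521 m/day.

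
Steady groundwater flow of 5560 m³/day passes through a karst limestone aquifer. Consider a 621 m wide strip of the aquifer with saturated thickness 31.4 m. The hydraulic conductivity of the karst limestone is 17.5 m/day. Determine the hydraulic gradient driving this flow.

0.0163

Cross-sectional area A = 621 × 31.4 = 19499 m².
From Q = K·A·i, i = Q / (K·A) = 5560 / (17.50 × 19499) = 0.01629.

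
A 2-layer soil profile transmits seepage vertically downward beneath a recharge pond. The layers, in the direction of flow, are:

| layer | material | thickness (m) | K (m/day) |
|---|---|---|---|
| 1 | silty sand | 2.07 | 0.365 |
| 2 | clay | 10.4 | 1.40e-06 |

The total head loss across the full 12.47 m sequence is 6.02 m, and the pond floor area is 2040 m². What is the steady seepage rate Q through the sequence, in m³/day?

Flow is perpendicular to layering, so the layers act in series and the equivalent K is the thickness-weighted harmonic mean.
Total thickness L = 2.07 + 10.4 = 12.47 m.
Σ(b_i/K_i) = 2.07/0.365 + 10.4/1.40e-06 = 7.429e+06 d.
K_eq = L / Σ(b_i/K_i) = 12.47 / 7.429e+06 = 1.679e-06 m/day.
Q = K_eq · A · (Δh/L) = 1.679e-06 × 2040 × (6.02/12.47) = 0.001653 m³/day.

0.00165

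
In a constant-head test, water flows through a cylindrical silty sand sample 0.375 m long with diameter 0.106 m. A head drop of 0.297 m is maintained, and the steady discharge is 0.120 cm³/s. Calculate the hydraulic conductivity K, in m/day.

1.48

Cross-sectional area A = π·(d/2)² = π × (0.106/2)² = 0.008825 m².
Convert discharge: 0.120 cm³/s = 1.200e-07 m³/s.
Darcy's law rearranged: K = Q·L / (A·Δh) = 1.200e-07 × 0.375 / (0.008825 × 0.297) = 1.717e-05 m/s = 1.483 m/day.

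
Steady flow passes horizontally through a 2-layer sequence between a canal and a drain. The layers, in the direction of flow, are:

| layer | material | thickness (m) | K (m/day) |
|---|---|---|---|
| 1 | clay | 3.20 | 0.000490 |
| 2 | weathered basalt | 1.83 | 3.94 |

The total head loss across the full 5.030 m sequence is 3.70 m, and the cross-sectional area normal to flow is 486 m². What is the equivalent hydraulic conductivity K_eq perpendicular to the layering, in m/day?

Flow is perpendicular to layering, so the layers act in series and the equivalent K is the thickness-weighted harmonic mean.
Total thickness L = 3.20 + 1.83 = 5.030 m.
Σ(b_i/K_i) = 3.20/0.000490 + 1.83/3.94 = 6531 d.
K_eq = L / Σ(b_i/K_i) = 5.030 / 6531 = 0.0007702 m/day.

0.000770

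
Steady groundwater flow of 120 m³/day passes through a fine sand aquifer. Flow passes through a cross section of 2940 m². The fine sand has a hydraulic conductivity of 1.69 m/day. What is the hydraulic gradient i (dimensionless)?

0.0242

From Q = K·A·i, i = Q / (K·A) = 120 / (1.690 × 2940) = 0.02415.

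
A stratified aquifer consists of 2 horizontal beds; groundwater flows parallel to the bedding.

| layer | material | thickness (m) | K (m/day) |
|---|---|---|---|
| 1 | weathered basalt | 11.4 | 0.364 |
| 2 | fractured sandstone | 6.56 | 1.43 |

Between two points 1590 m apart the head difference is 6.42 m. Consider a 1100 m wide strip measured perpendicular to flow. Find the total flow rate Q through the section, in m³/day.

60.1

Flow is parallel to layering, so each bed carries its own Darcy discharge and the transmissivities add.
Σ(K_i·b_i) = 0.364×11.4 + 1.43×6.56 = 13.53 m²/day.
Hydraulic gradient i = Δh / L = 6.42 / 1590 = 0.004038.
Q = Σ(K_i·b_i) · W · i = 13.53 × 1100 × 0.004038 = 60.10 m³/day.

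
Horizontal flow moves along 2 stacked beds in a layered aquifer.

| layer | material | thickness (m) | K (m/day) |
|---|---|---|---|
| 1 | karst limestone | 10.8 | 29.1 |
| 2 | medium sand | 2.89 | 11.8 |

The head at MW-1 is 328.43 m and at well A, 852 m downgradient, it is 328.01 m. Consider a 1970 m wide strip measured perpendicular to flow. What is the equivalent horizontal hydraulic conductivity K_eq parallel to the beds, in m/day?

25.4

Flow is parallel to layering, so each bed carries its own Darcy discharge and the transmissivities add.
Σ(K_i·b_i) = 29.1×10.8 + 11.8×2.89 = 348.4 m²/day.
Total thickness b = 13.69 m, so K_eq = Σ(K_i·b_i)/b = 25.45 m/day.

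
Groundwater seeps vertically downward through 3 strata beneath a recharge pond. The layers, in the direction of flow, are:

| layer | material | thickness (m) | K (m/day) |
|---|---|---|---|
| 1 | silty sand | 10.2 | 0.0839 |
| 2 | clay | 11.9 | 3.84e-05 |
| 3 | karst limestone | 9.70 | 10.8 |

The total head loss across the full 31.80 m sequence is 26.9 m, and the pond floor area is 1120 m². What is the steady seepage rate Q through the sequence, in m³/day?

0.0972

Flow is perpendicular to layering, so the layers act in series and the equivalent K is the thickness-weighted harmonic mean.
Total thickness L = 10.2 + 11.9 + 9.70 = 31.80 m.
Σ(b_i/K_i) = 10.2/0.0839 + 11.9/3.84e-05 + 9.70/10.8 = 3.100e+05 d.
K_eq = L / Σ(b_i/K_i) = 31.80 / 3.100e+05 = 0.0001026 m/day.
Q = K_eq · A · (Δh/L) = 0.0001026 × 1120 × (26.9/31.80) = 0.09718 m³/day.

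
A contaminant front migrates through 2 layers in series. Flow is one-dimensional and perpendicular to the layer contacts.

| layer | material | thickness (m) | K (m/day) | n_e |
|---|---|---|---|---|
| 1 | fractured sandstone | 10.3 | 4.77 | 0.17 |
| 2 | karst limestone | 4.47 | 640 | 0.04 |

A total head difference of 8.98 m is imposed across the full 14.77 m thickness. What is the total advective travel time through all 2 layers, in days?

With flow normal to the layers, continuity requires the same specific discharge q through every layer.
Σ(b_i/K_i) = 10.3/4.77 + 4.47/640 = 2.166 d.
q = Δh / Σ(b_i/K_i) = 8.98 / 2.166 = 4.145 m/day.
In each layer the seepage velocity is v_i = q/n_i, so the layer transit time is t_i = b_i·n_i / q:
  layer 1 (fractured sandstone): t_1 = 10.3 × 0.17 / 4.145 = 0.4224 d
  layer 2 (karst limestone): t_2 = 4.47 × 0.04 / 4.145 = 0.04313 d
Total t = Σ t_i = 0.4655 days.

0.466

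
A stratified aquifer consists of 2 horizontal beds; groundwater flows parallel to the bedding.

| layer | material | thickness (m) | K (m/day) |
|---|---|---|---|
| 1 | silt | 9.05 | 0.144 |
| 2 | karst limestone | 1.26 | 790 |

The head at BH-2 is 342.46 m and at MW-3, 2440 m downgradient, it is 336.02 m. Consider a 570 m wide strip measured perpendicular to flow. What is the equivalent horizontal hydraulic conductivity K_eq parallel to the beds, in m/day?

96.7

Flow is parallel to layering, so each bed carries its own Darcy discharge and the transmissivities add.
Σ(K_i·b_i) = 0.144×9.05 + 790×1.26 = 996.7 m²/day.
Total thickness b = 10.31 m, so K_eq = Σ(K_i·b_i)/b = 96.67 m/day.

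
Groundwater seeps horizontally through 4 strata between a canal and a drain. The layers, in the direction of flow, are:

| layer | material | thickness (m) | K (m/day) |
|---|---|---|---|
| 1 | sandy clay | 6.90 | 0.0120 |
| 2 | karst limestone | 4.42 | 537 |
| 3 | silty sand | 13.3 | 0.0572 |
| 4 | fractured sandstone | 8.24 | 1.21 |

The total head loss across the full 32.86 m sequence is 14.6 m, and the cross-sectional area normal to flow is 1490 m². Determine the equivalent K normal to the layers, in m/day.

Flow is perpendicular to layering, so the layers act in series and the equivalent K is the thickness-weighted harmonic mean.
Total thickness L = 6.90 + 4.42 + 13.3 + 8.24 = 32.86 m.
Σ(b_i/K_i) = 6.90/0.0120 + 4.42/537 + 13.3/0.0572 + 8.24/1.21 = 814.3 d.
K_eq = L / Σ(b_i/K_i) = 32.86 / 814.3 = 0.04035 m/day.

0.0404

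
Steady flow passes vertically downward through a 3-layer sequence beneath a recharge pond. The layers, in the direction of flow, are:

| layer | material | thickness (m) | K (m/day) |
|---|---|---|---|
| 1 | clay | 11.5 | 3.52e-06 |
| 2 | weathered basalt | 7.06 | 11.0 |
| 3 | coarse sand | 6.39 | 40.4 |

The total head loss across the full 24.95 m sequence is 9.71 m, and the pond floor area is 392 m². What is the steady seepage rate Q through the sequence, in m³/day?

0.00117

Flow is perpendicular to layering, so the layers act in series and the equivalent K is the thickness-weighted harmonic mean.
Total thickness L = 11.5 + 7.06 + 6.39 = 24.95 m.
Σ(b_i/K_i) = 11.5/3.52e-06 + 7.06/11.0 + 6.39/40.4 = 3.267e+06 d.
K_eq = L / Σ(b_i/K_i) = 24.95 / 3.267e+06 = 7.637e-06 m/day.
Q = K_eq · A · (Δh/L) = 7.637e-06 × 392 × (9.71/24.95) = 0.001165 m³/day.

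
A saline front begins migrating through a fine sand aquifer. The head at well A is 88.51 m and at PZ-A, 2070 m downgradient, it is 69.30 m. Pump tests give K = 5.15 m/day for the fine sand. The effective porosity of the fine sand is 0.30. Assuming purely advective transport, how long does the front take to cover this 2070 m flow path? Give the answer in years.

Hydraulic gradient i = (88.51 − 69.30) / 2070 = 19.21 / 2070 = 0.009280.
Darcy flux q = K · i = 5.150 × 0.009280 = 0.04779 m/day.
Seepage velocity v = q / n_e = 0.04779 / 0.30 = 0.1593 m/day.
Travel time t = L / v = 2070 / 0.1593 = 12994 days = 35.57 years.

35.6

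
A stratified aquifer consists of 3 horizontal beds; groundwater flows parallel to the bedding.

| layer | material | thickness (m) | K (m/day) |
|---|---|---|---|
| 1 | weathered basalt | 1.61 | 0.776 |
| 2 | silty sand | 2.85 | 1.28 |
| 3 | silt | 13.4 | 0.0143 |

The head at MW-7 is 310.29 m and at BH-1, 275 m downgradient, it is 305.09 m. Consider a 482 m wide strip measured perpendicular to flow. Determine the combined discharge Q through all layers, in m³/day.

Flow is parallel to layering, so each bed carries its own Darcy discharge and the transmissivities add.
Σ(K_i·b_i) = 0.776×1.61 + 1.28×2.85 + 0.0143×13.4 = 5.089 m²/day.
Hydraulic gradient i = (310.29 − 305.09) / 275 = 5.2 / 275 = 0.01891.
Q = Σ(K_i·b_i) · W · i = 5.089 × 482 × 0.01891 = 46.38 m³/day.

46.4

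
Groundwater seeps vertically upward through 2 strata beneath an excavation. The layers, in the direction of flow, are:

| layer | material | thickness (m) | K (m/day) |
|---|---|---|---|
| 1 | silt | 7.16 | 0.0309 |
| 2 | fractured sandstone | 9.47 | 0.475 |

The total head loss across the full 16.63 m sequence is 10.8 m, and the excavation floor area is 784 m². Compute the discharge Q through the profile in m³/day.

Flow is perpendicular to layering, so the layers act in series and the equivalent K is the thickness-weighted harmonic mean.
Total thickness L = 7.16 + 9.47 = 16.63 m.
Σ(b_i/K_i) = 7.16/0.0309 + 9.47/0.475 = 251.7 d.
K_eq = L / Σ(b_i/K_i) = 16.63 / 251.7 = 0.06608 m/day.
Q = K_eq · A · (Δh/L) = 0.06608 × 784 × (10.8/16.63) = 33.65 m³/day.

33.6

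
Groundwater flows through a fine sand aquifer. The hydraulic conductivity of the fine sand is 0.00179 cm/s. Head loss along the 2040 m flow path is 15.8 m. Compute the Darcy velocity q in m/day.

0.0120

Convert K: 0.00179 cm/s × 864 = 1.547 m/day.
Hydraulic gradient i = Δh / L = 15.8 / 2040 = 0.007745.
Specific discharge q = K · i = 1.547 × 0.007745 = 0.01198 m/day.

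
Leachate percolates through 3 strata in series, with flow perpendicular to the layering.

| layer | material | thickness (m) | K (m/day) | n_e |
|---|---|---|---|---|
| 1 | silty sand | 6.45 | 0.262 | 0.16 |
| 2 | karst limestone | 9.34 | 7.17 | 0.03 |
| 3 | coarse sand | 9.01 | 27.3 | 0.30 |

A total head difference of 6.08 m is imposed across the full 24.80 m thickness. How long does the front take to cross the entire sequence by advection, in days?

17.3

With flow normal to the layers, continuity requires the same specific discharge q through every layer.
Σ(b_i/K_i) = 6.45/0.262 + 9.34/7.17 + 9.01/27.3 = 26.25 d.
q = Δh / Σ(b_i/K_i) = 6.08 / 26.25 = 0.2316 m/day.
In each layer the seepage velocity is v_i = q/n_i, so the layer transit time is t_i = b_i·n_i / q:
  layer 1 (silty sand): t_1 = 6.45 × 0.16 / 0.2316 = 4.456 d
  layer 2 (karst limestone): t_2 = 9.34 × 0.03 / 0.2316 = 1.210 d
  layer 3 (coarse sand): t_3 = 9.01 × 0.30 / 0.2316 = 11.67 d
Total t = Σ t_i = 17.34 days.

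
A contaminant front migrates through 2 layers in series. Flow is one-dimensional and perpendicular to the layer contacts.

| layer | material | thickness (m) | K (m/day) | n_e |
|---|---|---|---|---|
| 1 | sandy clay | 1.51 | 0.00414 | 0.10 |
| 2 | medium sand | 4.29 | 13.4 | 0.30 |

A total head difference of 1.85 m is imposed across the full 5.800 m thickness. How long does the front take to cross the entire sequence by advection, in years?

0.777

With flow normal to the layers, continuity requires the same specific discharge q through every layer.
Σ(b_i/K_i) = 1.51/0.00414 + 4.29/13.4 = 365.1 d.
q = Δh / Σ(b_i/K_i) = 1.85 / 365.1 = 0.005068 m/day.
In each layer the seepage velocity is v_i = q/n_i, so the layer transit time is t_i = b_i·n_i / q:
  layer 1 (sandy clay): t_1 = 1.51 × 0.10 / 0.005068 = 29.80 d
  layer 2 (medium sand): t_2 = 4.29 × 0.30 / 0.005068 = 254.0 d
Total t = Σ t_i = 283.8 days = 0.7769 years.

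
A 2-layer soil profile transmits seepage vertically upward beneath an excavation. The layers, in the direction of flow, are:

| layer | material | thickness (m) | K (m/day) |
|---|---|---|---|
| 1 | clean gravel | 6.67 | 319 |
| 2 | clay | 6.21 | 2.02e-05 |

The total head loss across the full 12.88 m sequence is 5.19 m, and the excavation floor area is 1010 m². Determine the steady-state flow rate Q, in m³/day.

Flow is perpendicular to layering, so the layers act in series and the equivalent K is the thickness-weighted harmonic mean.
Total thickness L = 6.67 + 6.21 = 12.88 m.
Σ(b_i/K_i) = 6.67/319 + 6.21/2.02e-05 = 3.074e+05 d.
K_eq = L / Σ(b_i/K_i) = 12.88 / 3.074e+05 = 4.190e-05 m/day.
Q = K_eq · A · (Δh/L) = 4.190e-05 × 1010 × (5.19/12.88) = 0.01705 m³/day.

0.0171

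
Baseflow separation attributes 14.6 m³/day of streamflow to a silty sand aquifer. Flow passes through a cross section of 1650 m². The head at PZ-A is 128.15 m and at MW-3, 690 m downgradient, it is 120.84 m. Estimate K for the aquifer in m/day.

0.835

Hydraulic gradient i = (128.15 − 120.84) / 690 = 7.31 / 690 = 0.01059.
From Q = K·A·i, K = Q / (A·i) = 14.6 / (1650 × 0.01059) = 0.8352 m/day.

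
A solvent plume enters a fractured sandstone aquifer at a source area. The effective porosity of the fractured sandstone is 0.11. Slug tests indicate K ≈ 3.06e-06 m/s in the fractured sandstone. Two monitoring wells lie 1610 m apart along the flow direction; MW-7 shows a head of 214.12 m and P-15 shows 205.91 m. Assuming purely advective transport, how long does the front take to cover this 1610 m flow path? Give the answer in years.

Convert K: 3.06e-06 m/s × 86400 = 0.2644 m/day.
Hydraulic gradient i = (214.12 − 205.91) / 1610 = 8.21 / 1610 = 0.005099.
Darcy flux q = K · i = 0.2644 × 0.005099 = 0.001348 m/day.
Seepage velocity v = q / n_e = 0.001348 / 0.11 = 0.01226 m/day.
Travel time t = L / v = 1610 / 0.01226 = 1.314e+05 days = 359.6 years.

360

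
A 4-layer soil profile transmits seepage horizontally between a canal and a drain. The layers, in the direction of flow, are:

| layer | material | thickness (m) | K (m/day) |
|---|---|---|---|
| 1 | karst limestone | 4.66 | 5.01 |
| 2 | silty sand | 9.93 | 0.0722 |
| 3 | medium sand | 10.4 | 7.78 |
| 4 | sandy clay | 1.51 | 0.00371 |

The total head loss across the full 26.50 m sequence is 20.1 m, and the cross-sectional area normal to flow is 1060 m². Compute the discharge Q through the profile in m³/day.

Flow is perpendicular to layering, so the layers act in series and the equivalent K is the thickness-weighted harmonic mean.
Total thickness L = 4.66 + 9.93 + 10.4 + 1.51 = 26.50 m.
Σ(b_i/K_i) = 4.66/5.01 + 9.93/0.0722 + 10.4/7.78 + 1.51/0.00371 = 546.8 d.
K_eq = L / Σ(b_i/K_i) = 26.50 / 546.8 = 0.04846 m/day.
Q = K_eq · A · (Δh/L) = 0.04846 × 1060 × (20.1/26.50) = 38.96 m³/day.

39.0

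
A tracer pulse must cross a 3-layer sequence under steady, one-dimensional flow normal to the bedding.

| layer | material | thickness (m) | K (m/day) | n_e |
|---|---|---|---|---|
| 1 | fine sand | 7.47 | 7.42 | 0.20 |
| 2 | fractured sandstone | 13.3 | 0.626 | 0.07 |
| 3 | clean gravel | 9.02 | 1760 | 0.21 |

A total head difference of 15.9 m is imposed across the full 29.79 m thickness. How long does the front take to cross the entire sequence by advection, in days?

6.05

With flow normal to the layers, continuity requires the same specific discharge q through every layer.
Σ(b_i/K_i) = 7.47/7.42 + 13.3/0.626 + 9.02/1760 = 22.26 d.
q = Δh / Σ(b_i/K_i) = 15.9 / 22.26 = 0.7144 m/day.
In each layer the seepage velocity is v_i = q/n_i, so the layer transit time is t_i = b_i·n_i / q:
  layer 1 (fine sand): t_1 = 7.47 × 0.20 / 0.7144 = 2.091 d
  layer 2 (fractured sandstone): t_2 = 13.3 × 0.07 / 0.7144 = 1.303 d
  layer 3 (clean gravel): t_3 = 9.02 × 0.21 / 0.7144 = 2.652 d
Total t = Σ t_i = 6.046 days.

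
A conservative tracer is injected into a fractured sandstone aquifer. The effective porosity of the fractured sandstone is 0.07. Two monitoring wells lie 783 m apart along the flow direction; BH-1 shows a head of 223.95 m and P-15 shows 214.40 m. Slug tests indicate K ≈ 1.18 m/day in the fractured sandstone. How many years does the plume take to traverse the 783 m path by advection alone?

10.4

Hydraulic gradient i = (223.95 − 214.40) / 783 = 9.55 / 783 = 0.01220.
Darcy flux q = K · i = 1.180 × 0.01220 = 0.01439 m/day.
Seepage velocity v = q / n_e = 0.01439 / 0.07 = 0.2056 m/day.
Travel time t = L / v = 783 / 0.2056 = 3808 days = 10.43 years.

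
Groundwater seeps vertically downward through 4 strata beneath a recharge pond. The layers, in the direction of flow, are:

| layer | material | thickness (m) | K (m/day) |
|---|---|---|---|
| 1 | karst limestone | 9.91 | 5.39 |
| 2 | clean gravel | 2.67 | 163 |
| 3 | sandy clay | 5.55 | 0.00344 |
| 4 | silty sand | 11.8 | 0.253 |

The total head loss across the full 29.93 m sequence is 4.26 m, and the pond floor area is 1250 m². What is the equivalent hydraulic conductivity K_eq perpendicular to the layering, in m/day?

Flow is perpendicular to layering, so the layers act in series and the equivalent K is the thickness-weighted harmonic mean.
Total thickness L = 9.91 + 2.67 + 5.55 + 11.8 = 29.93 m.
Σ(b_i/K_i) = 9.91/5.39 + 2.67/163 + 5.55/0.00344 + 11.8/0.253 = 1662 d.
K_eq = L / Σ(b_i/K_i) = 29.93 / 1662 = 0.01801 m/day.

0.0180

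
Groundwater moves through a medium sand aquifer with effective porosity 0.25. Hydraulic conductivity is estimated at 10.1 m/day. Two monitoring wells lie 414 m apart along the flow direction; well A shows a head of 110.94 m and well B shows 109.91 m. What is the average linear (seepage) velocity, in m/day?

0.101

Hydraulic gradient i = (110.94 − 109.91) / 414 = 1.03 / 414 = 0.002488.
Darcy flux q = K · i = 10.10 × 0.002488 = 0.02513 m/day.
Seepage velocity v = q / n_e = 0.02513 / 0.25 = 0.1005 m/day.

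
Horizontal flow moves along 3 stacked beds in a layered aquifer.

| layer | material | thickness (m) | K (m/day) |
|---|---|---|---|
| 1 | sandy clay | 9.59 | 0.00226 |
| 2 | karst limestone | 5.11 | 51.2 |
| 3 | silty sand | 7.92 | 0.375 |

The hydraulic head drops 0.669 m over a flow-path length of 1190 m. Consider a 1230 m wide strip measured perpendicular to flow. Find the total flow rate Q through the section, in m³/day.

183

Flow is parallel to layering, so each bed carries its own Darcy discharge and the transmissivities add.
Σ(K_i·b_i) = 0.00226×9.59 + 51.2×5.11 + 0.375×7.92 = 264.6 m²/day.
Hydraulic gradient i = Δh / L = 0.669 / 1190 = 0.0005622.
Q = Σ(K_i·b_i) · W · i = 264.6 × 1230 × 0.0005622 = 183.0 m³/day.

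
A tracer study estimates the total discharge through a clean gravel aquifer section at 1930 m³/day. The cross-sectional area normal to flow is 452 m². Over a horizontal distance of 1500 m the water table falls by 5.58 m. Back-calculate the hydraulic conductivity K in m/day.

Hydraulic gradient i = Δh / L = 5.58 / 1500 = 0.003720.
From Q = K·A·i, K = Q / (A·i) = 1930 / (452.0 × 0.003720) = 1148 m/day.

1150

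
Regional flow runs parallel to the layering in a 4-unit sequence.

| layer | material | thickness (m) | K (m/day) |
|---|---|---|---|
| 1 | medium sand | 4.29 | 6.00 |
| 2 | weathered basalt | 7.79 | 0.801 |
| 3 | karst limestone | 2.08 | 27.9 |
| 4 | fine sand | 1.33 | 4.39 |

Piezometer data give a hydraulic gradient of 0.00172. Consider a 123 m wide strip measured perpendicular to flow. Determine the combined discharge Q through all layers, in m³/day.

Flow is parallel to layering, so each bed carries its own Darcy discharge and the transmissivities add.
Σ(K_i·b_i) = 6.00×4.29 + 0.801×7.79 + 27.9×2.08 + 4.39×1.33 = 95.85 m²/day.
Hydraulic gradient i = 0.00172.
Q = Σ(K_i·b_i) · W · i = 95.85 × 123 × 0.001720 = 20.28 m³/day.

20.3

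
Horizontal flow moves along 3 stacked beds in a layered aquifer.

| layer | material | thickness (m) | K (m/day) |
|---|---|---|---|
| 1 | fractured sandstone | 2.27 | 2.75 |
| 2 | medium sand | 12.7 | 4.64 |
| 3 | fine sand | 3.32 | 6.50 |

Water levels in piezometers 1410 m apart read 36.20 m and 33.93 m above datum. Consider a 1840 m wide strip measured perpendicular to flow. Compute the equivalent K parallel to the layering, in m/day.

4.74

Flow is parallel to layering, so each bed carries its own Darcy discharge and the transmissivities add.
Σ(K_i·b_i) = 2.75×2.27 + 4.64×12.7 + 6.50×3.32 = 86.75 m²/day.
Total thickness b = 18.29 m, so K_eq = Σ(K_i·b_i)/b = 4.743 m/day.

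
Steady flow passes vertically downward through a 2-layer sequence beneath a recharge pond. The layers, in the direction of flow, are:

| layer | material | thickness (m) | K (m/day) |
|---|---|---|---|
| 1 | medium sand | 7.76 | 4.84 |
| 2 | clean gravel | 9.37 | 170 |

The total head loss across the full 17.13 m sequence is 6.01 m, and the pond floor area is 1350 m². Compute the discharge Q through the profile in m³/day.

4890

Flow is perpendicular to layering, so the layers act in series and the equivalent K is the thickness-weighted harmonic mean.
Total thickness L = 7.76 + 9.37 = 17.13 m.
Σ(b_i/K_i) = 7.76/4.84 + 9.37/170 = 1.658 d.
K_eq = L / Σ(b_i/K_i) = 17.13 / 1.658 = 10.33 m/day.
Q = K_eq · A · (Δh/L) = 10.33 × 1350 × (6.01/17.13) = 4892 m³/day.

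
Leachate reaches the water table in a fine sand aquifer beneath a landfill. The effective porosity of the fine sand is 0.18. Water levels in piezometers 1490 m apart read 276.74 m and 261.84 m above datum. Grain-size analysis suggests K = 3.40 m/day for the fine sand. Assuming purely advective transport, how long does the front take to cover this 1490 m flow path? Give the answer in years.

Hydraulic gradient i = (276.74 − 261.84) / 1490 = 14.9 / 1490 = 0.01000.
Darcy flux q = K · i = 3.400 × 0.01000 = 0.03400 m/day.
Seepage velocity v = q / n_e = 0.03400 / 0.18 = 0.1889 m/day.
Travel time t = L / v = 1490 / 0.1889 = 7888 days = 21.60 years.

21.6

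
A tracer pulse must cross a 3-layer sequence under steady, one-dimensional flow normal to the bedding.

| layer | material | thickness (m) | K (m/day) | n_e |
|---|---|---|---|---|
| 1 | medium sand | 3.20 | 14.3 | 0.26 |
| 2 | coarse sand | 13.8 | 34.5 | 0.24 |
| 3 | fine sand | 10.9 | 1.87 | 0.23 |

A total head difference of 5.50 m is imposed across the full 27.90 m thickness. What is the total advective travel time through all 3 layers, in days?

7.80

With flow normal to the layers, continuity requires the same specific discharge q through every layer.
Σ(b_i/K_i) = 3.20/14.3 + 13.8/34.5 + 10.9/1.87 = 6.453 d.
q = Δh / Σ(b_i/K_i) = 5.50 / 6.453 = 0.8524 m/day.
In each layer the seepage velocity is v_i = q/n_i, so the layer transit time is t_i = b_i·n_i / q:
  layer 1 (medium sand): t_1 = 3.20 × 0.26 / 0.8524 = 0.9761 d
  layer 2 (coarse sand): t_2 = 13.8 × 0.24 / 0.8524 = 3.886 d
  layer 3 (fine sand): t_3 = 10.9 × 0.23 / 0.8524 = 2.941 d
Total t = Σ t_i = 7.803 days.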